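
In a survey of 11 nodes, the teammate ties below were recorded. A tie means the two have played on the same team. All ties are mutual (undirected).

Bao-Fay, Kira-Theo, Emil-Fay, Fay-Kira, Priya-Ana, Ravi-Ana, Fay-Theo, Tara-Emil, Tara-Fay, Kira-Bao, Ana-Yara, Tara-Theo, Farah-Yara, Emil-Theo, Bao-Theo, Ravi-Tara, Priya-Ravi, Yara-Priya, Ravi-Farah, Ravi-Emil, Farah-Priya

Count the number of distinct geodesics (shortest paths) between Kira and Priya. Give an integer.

4

The shortest distance is 4. The length-4 paths are: Kira–Fay–Tara–Ravi–Priya; Kira–Theo–Tara–Ravi–Priya; Kira–Fay–Emil–Ravi–Priya; Kira–Theo–Emil–Ravi–Priya.
That gives 4 distinct shortest paths.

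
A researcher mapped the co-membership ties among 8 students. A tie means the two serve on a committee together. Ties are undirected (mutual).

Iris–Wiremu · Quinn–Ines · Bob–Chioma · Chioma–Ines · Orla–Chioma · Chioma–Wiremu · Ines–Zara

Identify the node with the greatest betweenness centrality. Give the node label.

Unnormalized betweenness of each node: Bob:0, Chioma:17, Ines:11, Iris:0, Orla:0, Quinn:0, Wiremu:6, Zara:0.
Chioma has the largest value, 17, making it the main broker — the node through which the most shortest paths run.

Chioma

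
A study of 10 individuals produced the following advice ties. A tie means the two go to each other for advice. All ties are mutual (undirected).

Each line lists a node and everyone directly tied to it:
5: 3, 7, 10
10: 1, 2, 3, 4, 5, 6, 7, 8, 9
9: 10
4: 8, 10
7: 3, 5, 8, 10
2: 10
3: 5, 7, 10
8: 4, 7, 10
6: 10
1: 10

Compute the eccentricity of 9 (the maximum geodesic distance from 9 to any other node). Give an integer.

2

Distances from 9: 1:2, 2:2, 3:2, 4:2, 5:2, 6:2, 7:2, 8:2, 10:1.
The largest is 2 (to 8, 7, 5, 3, 2, 1, 6, and 4), so the eccentricity of 9 is 2.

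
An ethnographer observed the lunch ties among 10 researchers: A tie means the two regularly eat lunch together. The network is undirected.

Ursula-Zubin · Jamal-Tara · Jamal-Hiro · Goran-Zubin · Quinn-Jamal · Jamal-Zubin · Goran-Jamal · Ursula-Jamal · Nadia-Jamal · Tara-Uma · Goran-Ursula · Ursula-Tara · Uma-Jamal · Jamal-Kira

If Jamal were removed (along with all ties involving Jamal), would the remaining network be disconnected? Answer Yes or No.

Yes

Removing Jamal leaves {Quinn} with no path to {Nadia}, so the network splits into 5 components. Jamal is a cut vertex.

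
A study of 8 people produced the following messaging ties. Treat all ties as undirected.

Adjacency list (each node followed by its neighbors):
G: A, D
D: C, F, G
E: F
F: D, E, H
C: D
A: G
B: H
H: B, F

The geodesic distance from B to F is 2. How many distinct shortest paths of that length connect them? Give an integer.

The shortest distance is 2, and the only length-2 path is B–H–F. So there is exactly 1 shortest path.

1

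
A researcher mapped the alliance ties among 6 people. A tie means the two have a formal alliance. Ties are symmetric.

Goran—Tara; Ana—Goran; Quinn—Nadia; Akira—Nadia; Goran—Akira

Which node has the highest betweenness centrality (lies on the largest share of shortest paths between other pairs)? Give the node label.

Goran

Unnormalized betweenness of each node: Akira:6, Ana:0, Goran:7, Nadia:4, Quinn:0, Tara:0.
Goran has the largest value, 7, making it the main broker — the node through which the most shortest paths run.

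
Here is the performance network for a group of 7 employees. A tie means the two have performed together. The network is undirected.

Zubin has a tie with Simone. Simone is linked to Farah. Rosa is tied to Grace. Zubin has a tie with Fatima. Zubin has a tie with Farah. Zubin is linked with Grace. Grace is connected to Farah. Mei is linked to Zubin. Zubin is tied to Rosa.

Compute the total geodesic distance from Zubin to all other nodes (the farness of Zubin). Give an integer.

6

Distances from Zubin: Farah:1, Fatima:1, Grace:1, Mei:1, Rosa:1, Simone:1.
Sum = 1 + 1 + 1 + 1 + 1 + 1 = 6.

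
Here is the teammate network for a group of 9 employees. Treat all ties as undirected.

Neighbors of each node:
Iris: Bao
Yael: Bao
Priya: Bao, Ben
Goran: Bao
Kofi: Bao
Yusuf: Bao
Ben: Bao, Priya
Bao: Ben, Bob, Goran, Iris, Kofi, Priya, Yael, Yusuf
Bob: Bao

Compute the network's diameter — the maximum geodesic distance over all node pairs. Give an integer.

Eccentricity of each node (its greatest distance to any other): Bao:1, Ben:2, Bob:2, Goran:2, Iris:2, Kofi:2, Priya:2, Yael:2, Yusuf:2.
The maximum eccentricity is 2, realized for instance by the pair Yael–Priya via Yael – Bao – Priya. So the diameter is 2.

2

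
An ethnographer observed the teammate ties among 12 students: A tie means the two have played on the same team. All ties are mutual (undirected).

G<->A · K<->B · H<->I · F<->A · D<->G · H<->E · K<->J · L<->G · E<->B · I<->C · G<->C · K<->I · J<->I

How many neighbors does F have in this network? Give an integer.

F is directly tied to A. That is 1 neighbor, so the degree of F is 1.

1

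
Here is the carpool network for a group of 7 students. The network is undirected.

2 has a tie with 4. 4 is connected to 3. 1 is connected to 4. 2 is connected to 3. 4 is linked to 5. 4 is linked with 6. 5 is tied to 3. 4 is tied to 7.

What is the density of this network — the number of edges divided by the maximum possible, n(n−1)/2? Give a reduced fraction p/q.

There are 8 edges and 7 nodes, so the maximum possible is C(7,2) = 21.
Density = 8/21.

8/21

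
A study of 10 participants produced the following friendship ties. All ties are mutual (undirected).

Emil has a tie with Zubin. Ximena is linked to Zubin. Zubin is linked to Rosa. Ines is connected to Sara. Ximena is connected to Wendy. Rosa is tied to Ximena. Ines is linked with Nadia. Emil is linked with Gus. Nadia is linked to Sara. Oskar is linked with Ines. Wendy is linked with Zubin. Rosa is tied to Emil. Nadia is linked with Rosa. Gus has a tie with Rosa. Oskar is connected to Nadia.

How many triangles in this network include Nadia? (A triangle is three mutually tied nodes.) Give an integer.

2

Nadia's neighbors: Ines, Oskar, Rosa, and Sara.
Neighbor pairs that are themselves tied: Nadia–Ines–Oskar; Nadia–Ines–Sara. Each forms one triangle with Nadia, for 2 in total.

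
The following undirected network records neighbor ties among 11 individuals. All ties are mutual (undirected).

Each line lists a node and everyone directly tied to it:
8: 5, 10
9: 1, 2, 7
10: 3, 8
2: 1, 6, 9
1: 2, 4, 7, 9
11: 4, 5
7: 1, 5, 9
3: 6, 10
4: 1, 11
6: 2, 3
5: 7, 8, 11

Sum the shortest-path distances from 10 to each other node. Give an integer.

Distances from 10: 1:4, 2:3, 3:1, 4:4, 5:2, 6:2, 7:3, 8:1, 9:4, 11:3.
Sum = 4 + 3 + 1 + 4 + 2 + 2 + 3 + 1 + 4 + 3 = 27.

27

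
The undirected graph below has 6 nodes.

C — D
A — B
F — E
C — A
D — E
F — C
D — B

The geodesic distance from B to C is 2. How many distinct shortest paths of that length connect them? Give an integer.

The shortest distance is 2. The length-2 paths are: B–A–C; B–D–C.
That gives 2 distinct shortest paths.

2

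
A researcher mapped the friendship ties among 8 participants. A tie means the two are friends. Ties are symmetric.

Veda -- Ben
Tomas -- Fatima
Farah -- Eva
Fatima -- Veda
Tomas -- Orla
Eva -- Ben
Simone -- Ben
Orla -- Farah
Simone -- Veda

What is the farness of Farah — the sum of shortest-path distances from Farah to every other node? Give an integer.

15

Distances from Farah: Ben:2, Eva:1, Fatima:3, Orla:1, Simone:3, Tomas:2, Veda:3.
Sum = 2 + 1 + 3 + 1 + 3 + 2 + 3 = 15.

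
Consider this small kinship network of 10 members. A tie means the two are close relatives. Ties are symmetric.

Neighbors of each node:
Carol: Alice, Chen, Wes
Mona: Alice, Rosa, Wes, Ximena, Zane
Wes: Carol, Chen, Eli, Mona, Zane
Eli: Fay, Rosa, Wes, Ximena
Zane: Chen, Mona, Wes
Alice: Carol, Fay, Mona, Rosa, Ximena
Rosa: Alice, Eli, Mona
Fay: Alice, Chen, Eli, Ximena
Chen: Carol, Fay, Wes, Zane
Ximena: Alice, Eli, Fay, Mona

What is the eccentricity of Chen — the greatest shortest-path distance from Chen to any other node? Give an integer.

Distances from Chen: Alice:2, Carol:1, Eli:2, Fay:1, Mona:2, Rosa:3, Wes:1, Ximena:2, Zane:1.
The largest is 3 (to Rosa), so the eccentricity of Chen is 3.

3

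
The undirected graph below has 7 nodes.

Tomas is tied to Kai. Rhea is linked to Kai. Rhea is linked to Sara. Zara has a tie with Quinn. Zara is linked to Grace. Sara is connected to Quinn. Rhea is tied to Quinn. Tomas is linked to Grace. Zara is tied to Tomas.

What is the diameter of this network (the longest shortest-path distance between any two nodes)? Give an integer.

3

Eccentricity of each node (its greatest distance to any other): Grace:3, Kai:2, Quinn:2, Rhea:3, Sara:3, Tomas:3, Zara:2.
The maximum eccentricity is 3, realized for instance by the pair Rhea–Grace via Rhea – Quinn – Zara – Grace. So the diameter is 3.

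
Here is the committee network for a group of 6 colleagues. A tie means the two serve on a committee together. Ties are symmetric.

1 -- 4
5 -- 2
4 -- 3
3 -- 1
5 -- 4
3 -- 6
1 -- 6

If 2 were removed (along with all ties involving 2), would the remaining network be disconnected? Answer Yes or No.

Even without 2, every remaining node can still reach every other (the residual graph is connected), so 2 is not a cut vertex.

No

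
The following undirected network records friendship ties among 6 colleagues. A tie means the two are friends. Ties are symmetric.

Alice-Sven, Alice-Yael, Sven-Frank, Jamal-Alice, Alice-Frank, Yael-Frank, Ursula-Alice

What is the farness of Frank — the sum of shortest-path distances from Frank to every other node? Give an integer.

7

Distances from Frank: Alice:1, Jamal:2, Sven:1, Ursula:2, Yael:1.
Sum = 1 + 2 + 1 + 2 + 1 = 7.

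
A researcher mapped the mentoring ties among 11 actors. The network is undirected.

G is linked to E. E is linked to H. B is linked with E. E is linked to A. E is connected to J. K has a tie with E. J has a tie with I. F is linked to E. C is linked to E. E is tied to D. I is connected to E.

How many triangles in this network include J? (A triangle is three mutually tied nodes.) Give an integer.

1

J's neighbors: E and I.
Neighbor pairs that are themselves tied: J–E–I. Each forms one triangle with J, for 1 in total.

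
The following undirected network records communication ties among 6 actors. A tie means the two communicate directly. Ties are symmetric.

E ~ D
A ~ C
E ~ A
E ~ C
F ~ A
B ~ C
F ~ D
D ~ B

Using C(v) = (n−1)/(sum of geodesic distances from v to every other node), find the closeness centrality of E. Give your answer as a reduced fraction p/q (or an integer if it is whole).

5/7

Distances from E: A:1, B:2, C:1, D:1, F:2. Sum = 7.
n = 6, so closeness = 5/7.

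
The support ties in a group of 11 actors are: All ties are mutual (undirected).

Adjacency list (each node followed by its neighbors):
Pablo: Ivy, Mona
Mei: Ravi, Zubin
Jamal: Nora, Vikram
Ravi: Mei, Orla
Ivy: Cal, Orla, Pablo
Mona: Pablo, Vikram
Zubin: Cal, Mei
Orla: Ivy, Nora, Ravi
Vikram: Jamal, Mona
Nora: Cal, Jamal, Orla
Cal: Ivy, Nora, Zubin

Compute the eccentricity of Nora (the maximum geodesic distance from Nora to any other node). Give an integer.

Distances from Nora: Cal:1, Ivy:2, Jamal:1, Mei:3, Mona:3, Orla:1, Pablo:3, Ravi:2, Vikram:2, Zubin:2.
The largest is 3 (to Pablo, Mei, and Mona), so the eccentricity of Nora is 3.

3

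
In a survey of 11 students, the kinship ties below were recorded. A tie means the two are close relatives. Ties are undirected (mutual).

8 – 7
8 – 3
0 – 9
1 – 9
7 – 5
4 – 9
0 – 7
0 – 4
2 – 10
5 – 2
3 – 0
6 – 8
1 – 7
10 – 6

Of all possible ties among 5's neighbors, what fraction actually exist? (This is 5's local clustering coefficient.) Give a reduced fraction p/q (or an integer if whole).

5's neighbors: 2 and 7 (k = 2).
Possible neighbor pairs: C(2,2) = 1. Edges among them: none → e = 0.
Clustering(5) = 0/1.

0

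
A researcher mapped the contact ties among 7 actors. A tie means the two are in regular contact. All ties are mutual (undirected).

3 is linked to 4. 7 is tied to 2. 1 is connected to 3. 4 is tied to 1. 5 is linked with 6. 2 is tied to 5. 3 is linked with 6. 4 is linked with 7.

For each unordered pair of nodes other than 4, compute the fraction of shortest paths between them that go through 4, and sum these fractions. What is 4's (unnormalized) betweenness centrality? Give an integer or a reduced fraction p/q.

Pairs whose geodesics pass through 4 — 1–2: 1; 1–7: 1; 3–2: 1/2; 3–7: 1; 6–7: 1/2.
All other pairs contribute 0.
Summing the contributions gives betweenness(4) = 4.

4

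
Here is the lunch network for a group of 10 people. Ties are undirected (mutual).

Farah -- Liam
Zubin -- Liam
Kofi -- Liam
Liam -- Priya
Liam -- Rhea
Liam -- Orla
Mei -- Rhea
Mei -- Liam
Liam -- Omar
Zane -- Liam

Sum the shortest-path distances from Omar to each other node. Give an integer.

Distances from Omar: Farah:2, Kofi:2, Liam:1, Mei:2, Orla:2, Priya:2, Rhea:2, Zane:2, Zubin:2.
Sum = 2 + 2 + 1 + 2 + 2 + 2 + 2 + 2 + 2 = 17.

17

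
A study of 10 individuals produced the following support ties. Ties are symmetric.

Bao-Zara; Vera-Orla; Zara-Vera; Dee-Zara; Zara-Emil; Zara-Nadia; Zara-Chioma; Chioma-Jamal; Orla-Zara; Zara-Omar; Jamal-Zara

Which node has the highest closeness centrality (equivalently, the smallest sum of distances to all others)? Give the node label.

Farness (sum of distances to all others) for each node — Bao:17, Chioma:16, Dee:17, Emil:17, Jamal:16, Nadia:17, Omar:17, Orla:16, Vera:16, Zara:9.
The smallest farness is 9, for Zara, so Zara has the highest closeness.

Zara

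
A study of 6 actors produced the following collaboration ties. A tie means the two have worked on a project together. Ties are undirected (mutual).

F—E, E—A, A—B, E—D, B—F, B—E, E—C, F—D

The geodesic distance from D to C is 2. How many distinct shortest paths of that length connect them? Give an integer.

The shortest distance is 2, and the only length-2 path is D–E–C. So there is exactly 1 shortest path.

1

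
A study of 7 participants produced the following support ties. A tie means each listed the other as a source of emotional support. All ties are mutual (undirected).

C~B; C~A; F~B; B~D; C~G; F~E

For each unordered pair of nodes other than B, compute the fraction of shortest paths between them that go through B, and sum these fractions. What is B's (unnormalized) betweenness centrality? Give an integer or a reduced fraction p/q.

11

Pairs whose geodesics pass through B — D–F: 1; D–G: 1; D–A: 1; D–E: 1; D–C: 1; F–G: 1; F–A: 1; F–C: 1; G–E: 1; A–E: 1; E–C: 1.
All other pairs contribute 0.
Summing the contributions gives betweenness(B) = 11.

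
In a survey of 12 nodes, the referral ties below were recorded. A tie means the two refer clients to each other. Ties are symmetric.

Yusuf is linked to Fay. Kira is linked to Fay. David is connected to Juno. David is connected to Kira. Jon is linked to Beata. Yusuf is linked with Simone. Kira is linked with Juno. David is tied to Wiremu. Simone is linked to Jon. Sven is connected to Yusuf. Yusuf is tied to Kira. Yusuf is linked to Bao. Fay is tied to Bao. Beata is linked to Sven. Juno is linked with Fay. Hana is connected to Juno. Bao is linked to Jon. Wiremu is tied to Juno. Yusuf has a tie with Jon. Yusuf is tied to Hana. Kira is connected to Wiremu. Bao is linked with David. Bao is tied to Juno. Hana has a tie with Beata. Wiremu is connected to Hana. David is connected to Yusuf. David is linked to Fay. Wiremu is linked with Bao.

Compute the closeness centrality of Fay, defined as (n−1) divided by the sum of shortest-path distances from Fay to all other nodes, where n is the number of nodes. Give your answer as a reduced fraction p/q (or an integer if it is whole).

Distances from Fay: Bao:1, Beata:3, David:1, Hana:2, Jon:2, Juno:1, Kira:1, Simone:2, Sven:2, Wiremu:2, Yusuf:1. Sum = 18.
n = 12, so closeness = 11/18.

11/18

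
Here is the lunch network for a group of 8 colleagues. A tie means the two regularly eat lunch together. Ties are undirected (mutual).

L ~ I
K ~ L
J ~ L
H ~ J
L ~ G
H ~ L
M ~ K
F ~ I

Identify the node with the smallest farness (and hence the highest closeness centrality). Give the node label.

L

Farness (sum of distances to all others) for each node — F:19, G:15, H:14, I:13, J:14, K:13, L:9, M:19.
The smallest farness is 9, for L, so L has the highest closeness.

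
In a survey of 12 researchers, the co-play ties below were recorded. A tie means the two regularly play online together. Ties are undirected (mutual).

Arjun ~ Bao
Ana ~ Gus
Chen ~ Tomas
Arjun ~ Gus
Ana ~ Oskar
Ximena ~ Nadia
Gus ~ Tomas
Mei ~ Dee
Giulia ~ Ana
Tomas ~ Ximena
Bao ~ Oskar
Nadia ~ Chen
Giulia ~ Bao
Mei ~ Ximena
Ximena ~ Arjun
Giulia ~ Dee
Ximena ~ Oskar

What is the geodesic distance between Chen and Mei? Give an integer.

3

One shortest route is Chen – Nadia – Ximena – Mei, which uses 3 edges, and at distance 2 from Chen we only reach {Gus, Ximena}, which does not include Mei. So d(Chen,Mei) = 3.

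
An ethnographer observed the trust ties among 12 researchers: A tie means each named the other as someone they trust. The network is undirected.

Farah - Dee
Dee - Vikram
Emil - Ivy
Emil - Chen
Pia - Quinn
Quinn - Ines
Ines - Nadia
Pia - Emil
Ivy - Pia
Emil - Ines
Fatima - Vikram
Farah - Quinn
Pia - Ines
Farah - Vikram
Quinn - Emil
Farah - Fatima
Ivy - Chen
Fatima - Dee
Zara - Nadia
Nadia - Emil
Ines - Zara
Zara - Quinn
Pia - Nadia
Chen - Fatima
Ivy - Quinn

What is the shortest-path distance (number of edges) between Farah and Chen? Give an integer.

2

One shortest route is Farah – Fatima – Chen, which uses 2 edges, and Farah and Chen are not directly tied, so nothing shorter exists. So d(Farah,Chen) = 2.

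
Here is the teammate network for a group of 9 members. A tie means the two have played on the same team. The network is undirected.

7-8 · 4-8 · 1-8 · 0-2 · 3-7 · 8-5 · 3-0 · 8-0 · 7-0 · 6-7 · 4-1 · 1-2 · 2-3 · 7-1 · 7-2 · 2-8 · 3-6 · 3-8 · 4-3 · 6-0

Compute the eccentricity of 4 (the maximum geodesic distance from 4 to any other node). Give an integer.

Distances from 4: 0:2, 1:1, 2:2, 3:1, 5:2, 6:2, 7:2, 8:1.
The largest is 2 (to 2, 7, 5, 0, and 6), so the eccentricity of 4 is 2.

2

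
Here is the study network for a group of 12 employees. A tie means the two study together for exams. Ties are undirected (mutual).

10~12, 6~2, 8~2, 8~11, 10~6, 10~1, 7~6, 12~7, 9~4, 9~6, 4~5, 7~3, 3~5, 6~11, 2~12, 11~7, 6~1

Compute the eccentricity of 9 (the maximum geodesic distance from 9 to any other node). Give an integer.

3

Distances from 9: 1:2, 2:2, 3:3, 4:1, 5:2, 6:1, 7:2, 8:3, 10:2, 11:2, 12:3.
The largest is 3 (to 3, 12, and 8), so the eccentricity of 9 is 3.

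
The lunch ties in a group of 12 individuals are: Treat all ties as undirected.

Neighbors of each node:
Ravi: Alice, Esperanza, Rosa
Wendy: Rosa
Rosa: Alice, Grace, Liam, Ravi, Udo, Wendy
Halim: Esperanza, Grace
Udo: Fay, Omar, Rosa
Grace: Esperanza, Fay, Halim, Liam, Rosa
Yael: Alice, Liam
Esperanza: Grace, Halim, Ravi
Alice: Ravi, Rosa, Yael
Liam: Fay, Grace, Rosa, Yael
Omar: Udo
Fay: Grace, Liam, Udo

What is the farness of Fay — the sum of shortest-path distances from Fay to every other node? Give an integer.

22

Distances from Fay: Alice:3, Esperanza:2, Grace:1, Halim:2, Liam:1, Omar:2, Ravi:3, Rosa:2, Udo:1, Wendy:3, Yael:2.
Sum = 3 + 2 + 1 + 2 + 1 + 2 + 3 + 2 + 1 + 3 + 2 = 22.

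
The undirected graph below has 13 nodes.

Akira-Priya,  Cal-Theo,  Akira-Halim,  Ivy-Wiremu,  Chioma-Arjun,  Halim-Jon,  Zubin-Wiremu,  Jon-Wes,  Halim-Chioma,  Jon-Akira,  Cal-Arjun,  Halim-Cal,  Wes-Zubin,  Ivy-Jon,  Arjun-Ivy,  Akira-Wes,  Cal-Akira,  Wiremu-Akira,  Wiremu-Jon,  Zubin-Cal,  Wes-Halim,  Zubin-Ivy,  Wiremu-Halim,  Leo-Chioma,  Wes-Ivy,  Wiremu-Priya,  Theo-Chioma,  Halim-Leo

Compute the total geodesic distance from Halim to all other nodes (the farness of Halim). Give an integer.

17

Distances from Halim: Akira:1, Arjun:2, Cal:1, Chioma:1, Ivy:2, Jon:1, Leo:1, Priya:2, Theo:2, Wes:1, Wiremu:1, Zubin:2.
Sum = 1 + 2 + 1 + 1 + 2 + 1 + 1 + 2 + 2 + 1 + 1 + 2 = 17.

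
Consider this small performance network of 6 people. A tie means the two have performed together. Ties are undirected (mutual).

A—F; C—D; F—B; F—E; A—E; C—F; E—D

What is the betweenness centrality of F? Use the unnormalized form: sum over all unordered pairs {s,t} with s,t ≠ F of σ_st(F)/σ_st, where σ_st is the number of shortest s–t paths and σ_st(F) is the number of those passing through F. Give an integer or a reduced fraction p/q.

Pairs whose geodesics pass through F — A–C: 1; A–B: 1; E–C: 1/2; E–B: 1; C–B: 1; D–B: 2/2.
All other pairs contribute 0.
Summing the contributions gives betweenness(F) = 11/2.

11/2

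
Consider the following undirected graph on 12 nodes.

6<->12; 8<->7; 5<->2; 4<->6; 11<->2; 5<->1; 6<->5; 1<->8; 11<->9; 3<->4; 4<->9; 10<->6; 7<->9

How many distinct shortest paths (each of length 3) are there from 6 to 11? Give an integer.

The shortest distance is 3. The length-3 paths are: 6–4–9–11; 6–5–2–11.
That gives 2 distinct shortest paths.

2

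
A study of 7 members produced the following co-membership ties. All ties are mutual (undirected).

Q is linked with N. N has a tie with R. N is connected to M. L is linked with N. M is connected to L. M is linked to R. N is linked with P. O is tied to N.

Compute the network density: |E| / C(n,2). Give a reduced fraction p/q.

8/21

There are 8 edges and 7 nodes, so the maximum possible is C(7,2) = 21.
Density = 8/21.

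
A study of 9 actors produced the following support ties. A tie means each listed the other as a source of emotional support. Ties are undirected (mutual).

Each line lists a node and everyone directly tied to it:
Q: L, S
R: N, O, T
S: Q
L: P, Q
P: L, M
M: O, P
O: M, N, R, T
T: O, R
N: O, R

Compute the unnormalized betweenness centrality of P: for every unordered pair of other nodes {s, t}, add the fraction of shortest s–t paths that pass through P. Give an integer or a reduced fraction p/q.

Pairs whose geodesics pass through P — Q–M: 1; Q–O: 1; Q–R: 1; Q–N: 1; Q–T: 1; S–M: 1; S–O: 1; S–R: 1; S–N: 1; S–T: 1; L–M: 1; L–O: 1; L–R: 1; L–N: 1 … (+1 more pairs).
All other pairs contribute 0.
Summing the contributions gives betweenness(P) = 15.

15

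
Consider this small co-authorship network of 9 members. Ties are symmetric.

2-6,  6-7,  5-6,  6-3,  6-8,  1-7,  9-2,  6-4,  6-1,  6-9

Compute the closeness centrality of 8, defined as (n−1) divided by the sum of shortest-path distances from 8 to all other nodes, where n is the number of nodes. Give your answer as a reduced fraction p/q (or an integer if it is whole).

8/15

Distances from 8: 1:2, 2:2, 3:2, 4:2, 5:2, 6:1, 7:2, 9:2. Sum = 15.
n = 9, so closeness = 8/15.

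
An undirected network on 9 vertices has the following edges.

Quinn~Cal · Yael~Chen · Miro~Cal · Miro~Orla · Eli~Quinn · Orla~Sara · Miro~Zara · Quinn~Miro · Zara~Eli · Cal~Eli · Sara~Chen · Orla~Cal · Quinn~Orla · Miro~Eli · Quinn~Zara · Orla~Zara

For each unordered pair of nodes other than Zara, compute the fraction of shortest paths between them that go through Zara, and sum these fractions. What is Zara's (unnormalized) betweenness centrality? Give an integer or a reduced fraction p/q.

1

Pairs whose geodesics pass through Zara — Yael–Eli: 1/4; Sara–Eli: 1/4; Chen–Eli: 1/4; Orla–Eli: 1/4.
All other pairs contribute 0.
Summing the contributions gives betweenness(Zara) = 1.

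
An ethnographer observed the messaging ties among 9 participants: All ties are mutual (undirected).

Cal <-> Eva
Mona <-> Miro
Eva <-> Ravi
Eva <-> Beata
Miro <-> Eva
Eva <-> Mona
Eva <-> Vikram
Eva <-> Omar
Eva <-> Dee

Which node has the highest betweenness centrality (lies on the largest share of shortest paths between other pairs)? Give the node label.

Eva

Unnormalized betweenness of each node: Beata:0, Cal:0, Dee:0, Eva:27, Miro:0, Mona:0, Omar:0, Ravi:0, Vikram:0.
Eva has the largest value, 27, making it the main broker — the node through which the most shortest paths run.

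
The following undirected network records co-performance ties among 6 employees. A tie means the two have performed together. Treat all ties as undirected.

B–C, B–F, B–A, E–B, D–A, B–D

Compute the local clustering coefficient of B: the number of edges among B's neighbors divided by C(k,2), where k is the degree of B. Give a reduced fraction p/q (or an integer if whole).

1/10

B's neighbors: A, C, D, E, and F (k = 5).
Possible neighbor pairs: C(5,2) = 10. Edges among them: A–D → e = 1.
Clustering(B) = 1/10.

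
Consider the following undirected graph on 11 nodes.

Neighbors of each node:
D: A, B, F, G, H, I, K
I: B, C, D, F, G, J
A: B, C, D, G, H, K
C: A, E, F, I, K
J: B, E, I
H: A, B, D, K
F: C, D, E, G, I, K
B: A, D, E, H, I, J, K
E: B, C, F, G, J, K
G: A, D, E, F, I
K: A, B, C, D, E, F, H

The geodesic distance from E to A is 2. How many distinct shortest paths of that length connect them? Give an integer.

4

The shortest distance is 2. The length-2 paths are: E–B–A; E–C–A; E–G–A; E–K–A.
That gives 4 distinct shortest paths.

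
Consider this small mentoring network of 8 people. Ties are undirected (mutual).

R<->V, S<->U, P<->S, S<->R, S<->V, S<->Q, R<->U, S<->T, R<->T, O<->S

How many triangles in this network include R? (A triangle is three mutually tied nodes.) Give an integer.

R's neighbors: S, T, U, and V.
Neighbor pairs that are themselves tied: R–S–T; R–S–U; R–S–V. Each forms one triangle with R, for 3 in total.

3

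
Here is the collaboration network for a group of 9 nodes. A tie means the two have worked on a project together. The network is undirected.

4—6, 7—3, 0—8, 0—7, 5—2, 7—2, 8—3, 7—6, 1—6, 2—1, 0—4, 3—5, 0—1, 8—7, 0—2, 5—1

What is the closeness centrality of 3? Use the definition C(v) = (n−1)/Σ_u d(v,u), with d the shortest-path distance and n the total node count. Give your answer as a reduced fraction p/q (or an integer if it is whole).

Distances from 3: 0:2, 1:2, 2:2, 4:3, 5:1, 6:2, 7:1, 8:1. Sum = 14.
n = 9, so closeness = 8/14 = 4/7.

4/7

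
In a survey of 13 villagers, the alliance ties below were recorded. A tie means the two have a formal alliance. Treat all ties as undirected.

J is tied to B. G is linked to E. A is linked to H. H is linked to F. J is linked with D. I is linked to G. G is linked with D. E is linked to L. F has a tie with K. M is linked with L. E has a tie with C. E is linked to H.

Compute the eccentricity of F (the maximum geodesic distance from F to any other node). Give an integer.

6

Distances from F: A:2, B:6, C:3, D:4, E:2, G:3, H:1, I:4, J:5, K:1, L:3, M:4.
The largest is 6 (to B), so the eccentricity of F is 6.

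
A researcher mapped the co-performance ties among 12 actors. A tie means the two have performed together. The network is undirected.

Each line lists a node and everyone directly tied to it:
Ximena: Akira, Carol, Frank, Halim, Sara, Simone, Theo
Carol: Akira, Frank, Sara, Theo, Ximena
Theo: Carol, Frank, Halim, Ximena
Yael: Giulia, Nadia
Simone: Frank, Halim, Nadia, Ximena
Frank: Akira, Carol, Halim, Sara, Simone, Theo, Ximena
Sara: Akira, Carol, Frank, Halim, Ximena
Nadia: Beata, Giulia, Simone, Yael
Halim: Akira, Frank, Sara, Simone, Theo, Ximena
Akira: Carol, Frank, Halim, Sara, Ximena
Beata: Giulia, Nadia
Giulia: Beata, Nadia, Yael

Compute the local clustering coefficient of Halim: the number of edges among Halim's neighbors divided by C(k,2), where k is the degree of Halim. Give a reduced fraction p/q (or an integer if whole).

2/3

Halim's neighbors: Akira, Frank, Sara, Simone, Theo, and Ximena (k = 6).
Possible neighbor pairs: C(6,2) = 15. Edges among them: Akira–Frank, Akira–Sara, Akira–Ximena, Frank–Sara, Frank–Simone, Frank–Theo, Frank–Ximena, Sara–Ximena, Simone–Ximena, Theo–Ximena → e = 10.
Clustering(Halim) = 10/15 = 2/3.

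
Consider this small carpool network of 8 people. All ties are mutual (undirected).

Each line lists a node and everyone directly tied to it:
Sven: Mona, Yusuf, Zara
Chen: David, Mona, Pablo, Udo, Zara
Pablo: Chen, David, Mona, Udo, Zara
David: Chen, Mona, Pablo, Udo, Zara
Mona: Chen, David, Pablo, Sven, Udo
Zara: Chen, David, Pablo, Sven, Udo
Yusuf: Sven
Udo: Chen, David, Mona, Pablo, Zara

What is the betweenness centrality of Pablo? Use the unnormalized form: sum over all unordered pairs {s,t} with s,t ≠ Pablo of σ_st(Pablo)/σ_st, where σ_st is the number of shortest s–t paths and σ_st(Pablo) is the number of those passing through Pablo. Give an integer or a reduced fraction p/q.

Pairs whose geodesics pass through Pablo — Zara–Mona: 1/5.
All other pairs contribute 0.
Summing the contributions gives betweenness(Pablo) = 1/5.

1/5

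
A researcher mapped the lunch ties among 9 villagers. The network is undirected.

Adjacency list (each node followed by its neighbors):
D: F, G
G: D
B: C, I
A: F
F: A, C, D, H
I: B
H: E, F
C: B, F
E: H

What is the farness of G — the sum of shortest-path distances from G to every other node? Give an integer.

25

Distances from G: A:3, B:4, C:3, D:1, E:4, F:2, H:3, I:5.
Sum = 3 + 4 + 3 + 1 + 4 + 2 + 3 + 5 = 25.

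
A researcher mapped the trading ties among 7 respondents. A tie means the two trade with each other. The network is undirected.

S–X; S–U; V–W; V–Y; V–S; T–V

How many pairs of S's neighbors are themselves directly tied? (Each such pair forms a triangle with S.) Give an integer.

S's neighbors are U, V, and X, but none of them are tied to each other, so no triangle contains S.

0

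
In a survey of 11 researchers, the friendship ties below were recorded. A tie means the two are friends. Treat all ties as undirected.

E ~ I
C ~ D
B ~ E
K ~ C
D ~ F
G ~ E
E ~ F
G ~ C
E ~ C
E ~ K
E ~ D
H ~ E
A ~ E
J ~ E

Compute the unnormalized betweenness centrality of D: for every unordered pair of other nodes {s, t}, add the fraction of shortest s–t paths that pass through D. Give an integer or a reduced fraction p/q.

1/2

Pairs whose geodesics pass through D — C–F: 1/2.
All other pairs contribute 0.
Summing the contributions gives betweenness(D) = 1/2.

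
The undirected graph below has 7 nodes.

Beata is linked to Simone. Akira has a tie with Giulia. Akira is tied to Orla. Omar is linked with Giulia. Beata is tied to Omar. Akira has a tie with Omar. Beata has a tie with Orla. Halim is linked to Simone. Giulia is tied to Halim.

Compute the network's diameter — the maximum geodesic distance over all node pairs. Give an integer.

3

Eccentricity of each node (its greatest distance to any other): Akira:3, Beata:2, Giulia:2, Halim:3, Omar:2, Orla:3, Simone:3.
The maximum eccentricity is 3, realized for instance by the pair Simone–Akira via Simone – Halim – Giulia – Akira. So the diameter is 3.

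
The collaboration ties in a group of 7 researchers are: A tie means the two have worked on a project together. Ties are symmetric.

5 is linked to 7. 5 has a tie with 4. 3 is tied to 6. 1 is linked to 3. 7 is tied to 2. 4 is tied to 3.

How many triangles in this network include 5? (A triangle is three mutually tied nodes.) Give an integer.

5's neighbors are 4 and 7, but none of them are tied to each other, so no triangle contains 5.

0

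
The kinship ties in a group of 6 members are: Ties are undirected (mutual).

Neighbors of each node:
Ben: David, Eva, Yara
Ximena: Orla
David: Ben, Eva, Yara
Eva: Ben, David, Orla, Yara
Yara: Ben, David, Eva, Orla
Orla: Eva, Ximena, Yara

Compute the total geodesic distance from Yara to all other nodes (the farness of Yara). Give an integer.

6

Distances from Yara: Ben:1, David:1, Eva:1, Orla:1, Ximena:2.
Sum = 1 + 1 + 1 + 1 + 2 = 6.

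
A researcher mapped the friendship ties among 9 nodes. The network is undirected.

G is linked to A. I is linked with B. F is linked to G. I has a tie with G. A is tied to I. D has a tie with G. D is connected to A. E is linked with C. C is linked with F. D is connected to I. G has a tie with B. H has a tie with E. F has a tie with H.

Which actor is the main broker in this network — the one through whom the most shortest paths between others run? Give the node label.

G

Unnormalized betweenness of each node: A:0, B:0, C:3, D:0, E:1/2, F:31/2, G:17, H:3, I:1.
G has the largest value, 17, making it the main broker — the node through which the most shortest paths run.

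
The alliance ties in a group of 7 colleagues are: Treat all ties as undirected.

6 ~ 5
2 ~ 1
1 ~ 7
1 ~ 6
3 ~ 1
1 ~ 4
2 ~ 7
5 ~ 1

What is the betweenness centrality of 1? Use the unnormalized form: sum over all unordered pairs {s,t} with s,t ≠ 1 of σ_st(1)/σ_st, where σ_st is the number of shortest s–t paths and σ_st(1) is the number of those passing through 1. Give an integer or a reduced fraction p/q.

Pairs whose geodesics pass through 1 — 5–7: 1; 5–4: 1; 5–3: 1; 5–2: 1; 7–4: 1; 7–6: 1; 7–3: 1; 4–6: 1; 4–3: 1; 4–2: 1; 6–3: 1; 6–2: 1; 3–2: 1.
All other pairs contribute 0.
Summing the contributions gives betweenness(1) = 13.

13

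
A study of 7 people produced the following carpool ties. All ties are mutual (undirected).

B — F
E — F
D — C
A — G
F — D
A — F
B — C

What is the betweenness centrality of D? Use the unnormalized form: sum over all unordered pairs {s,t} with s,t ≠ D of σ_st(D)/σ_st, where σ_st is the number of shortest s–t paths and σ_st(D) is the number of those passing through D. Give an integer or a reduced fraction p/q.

Pairs whose geodesics pass through D — G–C: 1/2; F–C: 1/2; E–C: 1/2; C–A: 1/2.
All other pairs contribute 0.
Summing the contributions gives betweenness(D) = 2.

2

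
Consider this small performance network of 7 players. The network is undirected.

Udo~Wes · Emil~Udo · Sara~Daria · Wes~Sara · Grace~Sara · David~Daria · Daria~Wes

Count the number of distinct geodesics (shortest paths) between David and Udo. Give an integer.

1

The shortest distance is 3, and the only length-3 path is David–Daria–Wes–Udo. So there is exactly 1 shortest path.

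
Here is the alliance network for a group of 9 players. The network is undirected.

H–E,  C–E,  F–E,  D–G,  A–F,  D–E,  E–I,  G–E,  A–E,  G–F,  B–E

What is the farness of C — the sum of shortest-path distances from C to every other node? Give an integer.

Distances from C: A:2, B:2, D:2, E:1, F:2, G:2, H:2, I:2.
Sum = 2 + 2 + 2 + 1 + 2 + 2 + 2 + 2 = 15.

15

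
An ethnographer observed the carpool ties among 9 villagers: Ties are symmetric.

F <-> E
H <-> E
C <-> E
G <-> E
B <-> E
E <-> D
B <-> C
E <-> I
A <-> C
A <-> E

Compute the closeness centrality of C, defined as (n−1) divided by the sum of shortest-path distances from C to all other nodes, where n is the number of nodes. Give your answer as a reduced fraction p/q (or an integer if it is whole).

8/13

Distances from C: A:1, B:1, D:2, E:1, F:2, G:2, H:2, I:2. Sum = 13.
n = 9, so closeness = 8/13.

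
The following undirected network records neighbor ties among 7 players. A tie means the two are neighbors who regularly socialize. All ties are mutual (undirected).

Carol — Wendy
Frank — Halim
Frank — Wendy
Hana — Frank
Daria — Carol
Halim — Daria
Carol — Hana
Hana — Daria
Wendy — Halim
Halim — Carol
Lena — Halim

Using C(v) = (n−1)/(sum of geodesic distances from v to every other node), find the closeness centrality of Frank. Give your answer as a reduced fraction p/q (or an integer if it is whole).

Distances from Frank: Carol:2, Daria:2, Halim:1, Hana:1, Lena:2, Wendy:1. Sum = 9.
n = 7, so closeness = 6/9 = 2/3.

2/3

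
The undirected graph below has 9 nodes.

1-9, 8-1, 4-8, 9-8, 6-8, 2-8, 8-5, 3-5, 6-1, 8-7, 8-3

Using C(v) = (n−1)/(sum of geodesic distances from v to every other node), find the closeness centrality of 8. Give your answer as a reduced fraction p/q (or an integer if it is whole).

1

Distances from 8: 1:1, 2:1, 3:1, 4:1, 5:1, 6:1, 7:1, 9:1. Sum = 8.
n = 9, so closeness = 8/8 = 1.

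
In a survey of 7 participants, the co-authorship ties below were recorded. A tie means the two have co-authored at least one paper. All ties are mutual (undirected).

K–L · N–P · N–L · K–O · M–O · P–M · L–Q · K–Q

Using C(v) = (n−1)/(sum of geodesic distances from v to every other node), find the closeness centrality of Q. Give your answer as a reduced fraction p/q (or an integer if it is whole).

1/2

Distances from Q: K:1, L:1, M:3, N:2, O:2, P:3. Sum = 12.
n = 7, so closeness = 6/12 = 1/2.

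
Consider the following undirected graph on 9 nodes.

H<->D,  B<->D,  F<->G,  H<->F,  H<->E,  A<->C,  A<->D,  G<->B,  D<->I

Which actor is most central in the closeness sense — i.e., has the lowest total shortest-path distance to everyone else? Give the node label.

Farness (sum of distances to all others) for each node — A:17, B:16, C:24, D:12, E:21, F:18, G:19, H:14, I:19.
The smallest farness is 12, for D, so D has the highest closeness.

D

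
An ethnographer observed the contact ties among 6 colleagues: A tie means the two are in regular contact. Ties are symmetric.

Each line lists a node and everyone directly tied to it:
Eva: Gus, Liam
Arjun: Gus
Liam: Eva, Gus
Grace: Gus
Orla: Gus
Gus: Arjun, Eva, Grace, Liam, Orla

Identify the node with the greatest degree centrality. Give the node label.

Degrees — Arjun:1, Eva:2, Grace:1, Gus:5, Liam:2, Orla:1.
The maximum is 5, attained only by Gus.

Gus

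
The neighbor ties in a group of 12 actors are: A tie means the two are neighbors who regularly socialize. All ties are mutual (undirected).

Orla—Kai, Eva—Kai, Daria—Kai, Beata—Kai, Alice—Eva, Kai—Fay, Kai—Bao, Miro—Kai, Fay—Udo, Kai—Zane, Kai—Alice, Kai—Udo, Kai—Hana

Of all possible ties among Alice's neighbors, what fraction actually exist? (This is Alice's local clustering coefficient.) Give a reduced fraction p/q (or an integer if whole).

Alice's neighbors: Eva and Kai (k = 2).
Possible neighbor pairs: C(2,2) = 1. Edges among them: Eva–Kai → e = 1.
Clustering(Alice) = 1/1.

1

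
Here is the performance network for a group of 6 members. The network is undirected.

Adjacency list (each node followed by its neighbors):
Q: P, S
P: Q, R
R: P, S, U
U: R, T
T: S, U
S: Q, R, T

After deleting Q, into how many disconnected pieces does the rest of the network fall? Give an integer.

Q's neighbors (P and S) remain reachable from one another through other ties, so the rest of the network stays in one piece.

1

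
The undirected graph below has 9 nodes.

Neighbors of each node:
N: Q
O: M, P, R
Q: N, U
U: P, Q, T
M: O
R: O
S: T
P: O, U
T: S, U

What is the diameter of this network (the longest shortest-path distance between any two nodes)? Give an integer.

5

Eccentricity of each node (its greatest distance to any other): M:5, N:5, O:4, P:3, Q:4, R:5, S:5, T:4, U:3.
The maximum eccentricity is 5, realized for instance by the pair M–S via M – O – P – U – T – S. So the diameter is 5.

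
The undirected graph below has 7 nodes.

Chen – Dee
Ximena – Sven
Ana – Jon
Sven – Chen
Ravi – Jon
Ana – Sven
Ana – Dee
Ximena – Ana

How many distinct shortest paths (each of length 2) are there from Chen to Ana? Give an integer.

The shortest distance is 2. The length-2 paths are: Chen–Sven–Ana; Chen–Dee–Ana.
That gives 2 distinct shortest paths.

2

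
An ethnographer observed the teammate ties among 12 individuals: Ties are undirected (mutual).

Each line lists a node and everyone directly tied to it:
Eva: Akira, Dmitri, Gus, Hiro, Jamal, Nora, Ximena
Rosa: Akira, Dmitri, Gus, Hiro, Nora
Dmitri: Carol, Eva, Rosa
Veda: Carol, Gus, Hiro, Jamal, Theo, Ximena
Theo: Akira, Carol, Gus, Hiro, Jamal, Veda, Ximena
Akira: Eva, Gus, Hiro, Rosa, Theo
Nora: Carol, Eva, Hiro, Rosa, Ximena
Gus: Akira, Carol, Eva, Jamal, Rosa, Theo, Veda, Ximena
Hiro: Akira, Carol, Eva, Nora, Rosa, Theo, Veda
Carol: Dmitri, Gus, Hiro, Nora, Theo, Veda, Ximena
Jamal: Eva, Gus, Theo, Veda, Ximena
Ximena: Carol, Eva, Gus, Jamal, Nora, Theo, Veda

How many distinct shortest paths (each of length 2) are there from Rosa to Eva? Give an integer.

The shortest distance is 2. The length-2 paths are: Rosa–Gus–Eva; Rosa–Akira–Eva; Rosa–Nora–Eva; Rosa–Hiro–Eva; Rosa–Dmitri–Eva.
That gives 5 distinct shortest paths.

5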